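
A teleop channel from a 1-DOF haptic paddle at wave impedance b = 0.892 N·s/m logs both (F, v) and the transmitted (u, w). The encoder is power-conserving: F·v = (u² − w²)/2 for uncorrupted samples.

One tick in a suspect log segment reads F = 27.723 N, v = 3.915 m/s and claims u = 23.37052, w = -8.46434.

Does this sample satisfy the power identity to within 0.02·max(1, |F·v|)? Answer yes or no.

no

F·v = 27.723×3.915 = 108.5355 W.
(u² − w²)/2 = (546.1812 − 71.6451)/2 = 237.2681 W.
|Δ| = 128.7325;  2% of max(1, |F·v|) = 2.1707.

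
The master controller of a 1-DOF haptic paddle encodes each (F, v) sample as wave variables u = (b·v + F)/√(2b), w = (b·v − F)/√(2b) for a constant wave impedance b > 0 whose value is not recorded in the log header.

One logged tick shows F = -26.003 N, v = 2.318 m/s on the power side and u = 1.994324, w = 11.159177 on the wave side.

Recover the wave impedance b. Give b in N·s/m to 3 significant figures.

b = 16.1 N·s/m

u + w = 13.153501;  u + w = √(2b)·v, so √(2b) = 13.153501/2.318 = 5.674504.
b = (√(2b))²/2 = 32.199999/2 = 16.100000.
(Check via u − w = 2F/√(2b): u − w = -9.164853, 2F/√(2b) = -9.164853.)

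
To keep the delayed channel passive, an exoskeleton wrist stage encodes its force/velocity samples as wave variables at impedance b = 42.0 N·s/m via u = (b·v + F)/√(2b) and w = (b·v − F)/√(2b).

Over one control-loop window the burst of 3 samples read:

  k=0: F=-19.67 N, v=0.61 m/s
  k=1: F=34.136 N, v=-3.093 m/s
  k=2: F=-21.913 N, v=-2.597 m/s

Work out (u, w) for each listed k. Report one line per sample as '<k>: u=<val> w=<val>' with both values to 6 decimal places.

k=0: b·v=42.0×0.61=25.620000; √(2b)=9.165151; u=(25.620000+(-19.67))/9.165151=0.649198, w=(25.620000−(-19.67))/9.165151=4.941544
k=1: b·v=42.0×(-3.093)=-129.906000; √(2b)=9.165151; u=(-129.906000+34.136)/9.165151=-10.449364, w=(-129.906000−34.136)/9.165151=-17.898450
k=2: b·v=42.0×(-2.597)=-109.074000; √(2b)=9.165151; u=(-109.074000+(-21.913))/9.165151=-14.291853, w=(-109.074000−(-21.913))/9.165151=-9.510045

0: u=0.649198 w=4.941544
1: u=-10.449364 w=-17.898450
2: u=-14.291853 w=-9.510045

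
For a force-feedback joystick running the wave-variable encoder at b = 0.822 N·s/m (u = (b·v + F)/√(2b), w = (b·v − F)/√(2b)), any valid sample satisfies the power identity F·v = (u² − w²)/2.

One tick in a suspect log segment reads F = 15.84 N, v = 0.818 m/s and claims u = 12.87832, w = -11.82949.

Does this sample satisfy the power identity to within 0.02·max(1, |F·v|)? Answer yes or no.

F·v = 15.84×0.818 = 12.95712 W.
(u² − w²)/2 = (165.85113 − 139.93683)/2 = 12.95715 W.
|Δ| = 0.00003;  2% of max(1, |F·v|) = 0.25914.

yes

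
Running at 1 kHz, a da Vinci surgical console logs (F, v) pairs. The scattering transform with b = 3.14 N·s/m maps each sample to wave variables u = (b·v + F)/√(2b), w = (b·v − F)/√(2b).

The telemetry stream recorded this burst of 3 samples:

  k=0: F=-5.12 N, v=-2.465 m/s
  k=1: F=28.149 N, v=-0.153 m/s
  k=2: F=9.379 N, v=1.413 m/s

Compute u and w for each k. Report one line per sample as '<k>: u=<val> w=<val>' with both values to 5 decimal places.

0: u=-5.13174 w=-1.04553
1: u=11.04097 w=-11.42438
2: u=5.51311 w=-1.97214

k=0: b·v=3.14×(-2.465)=-7.74010; √(2b)=2.50599; u=(-7.74010+(-5.12))/2.50599=-5.13174, w=(-7.74010−(-5.12))/2.50599=-1.04553
k=1: b·v=3.14×(-0.153)=-0.48042; √(2b)=2.50599; u=(-0.48042+28.149)/2.50599=11.04097, w=(-0.48042−28.149)/2.50599=-11.42438
k=2: b·v=3.14×1.413=4.43682; √(2b)=2.50599; u=(4.43682+9.379)/2.50599=5.51311, w=(4.43682−9.379)/2.50599=-1.97214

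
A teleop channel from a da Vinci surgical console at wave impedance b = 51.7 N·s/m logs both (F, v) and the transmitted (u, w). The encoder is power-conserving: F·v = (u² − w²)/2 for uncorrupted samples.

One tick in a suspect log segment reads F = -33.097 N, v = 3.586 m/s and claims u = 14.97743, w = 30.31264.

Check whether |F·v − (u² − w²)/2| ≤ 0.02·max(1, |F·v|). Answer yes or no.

no

F·v = (-33.097)×3.586 = -118.6858 W.
(u² − w²)/2 = (224.3234 − 918.8561)/2 = -347.2664 W.
|Δ| = 228.5805;  2% of max(1, |F·v|) = 2.3737.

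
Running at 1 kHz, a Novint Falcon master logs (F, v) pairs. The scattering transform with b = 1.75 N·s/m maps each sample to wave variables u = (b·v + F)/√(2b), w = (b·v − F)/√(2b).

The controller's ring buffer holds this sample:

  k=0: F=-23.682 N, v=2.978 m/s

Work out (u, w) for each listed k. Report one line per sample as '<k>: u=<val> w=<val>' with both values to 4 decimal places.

k=0: b·v=1.75×2.978=5.2115; √(2b)=1.8708; u=(5.2115+(-23.682))/1.8708=-9.8729, w=(5.2115−(-23.682))/1.8708=15.4442

0: u=-9.8729 w=15.4442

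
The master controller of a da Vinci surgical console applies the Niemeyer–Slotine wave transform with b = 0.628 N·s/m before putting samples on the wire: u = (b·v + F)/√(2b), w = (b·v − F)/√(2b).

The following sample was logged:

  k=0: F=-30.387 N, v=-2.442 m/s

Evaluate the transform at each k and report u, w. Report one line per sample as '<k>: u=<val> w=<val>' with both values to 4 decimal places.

k=0: b·v=0.628×(-2.442)=-1.5336; √(2b)=1.1207; u=(-1.5336+(-30.387))/1.1207=-28.4824, w=(-1.5336−(-30.387))/1.1207=25.7456

0: u=-28.4824 w=25.7456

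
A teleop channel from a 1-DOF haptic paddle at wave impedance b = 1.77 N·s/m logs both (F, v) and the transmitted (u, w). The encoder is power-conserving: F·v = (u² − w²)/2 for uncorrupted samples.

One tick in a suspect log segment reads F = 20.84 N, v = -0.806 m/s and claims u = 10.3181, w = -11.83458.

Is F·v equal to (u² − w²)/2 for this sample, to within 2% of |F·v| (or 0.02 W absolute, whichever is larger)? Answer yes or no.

F·v = 20.84×(-0.806) = -16.79704 W.
(u² − w²)/2 = (106.46319 − 140.05728)/2 = -16.79705 W.
|Δ| = 0.00001;  2% of max(1, |F·v|) = 0.33594.

yes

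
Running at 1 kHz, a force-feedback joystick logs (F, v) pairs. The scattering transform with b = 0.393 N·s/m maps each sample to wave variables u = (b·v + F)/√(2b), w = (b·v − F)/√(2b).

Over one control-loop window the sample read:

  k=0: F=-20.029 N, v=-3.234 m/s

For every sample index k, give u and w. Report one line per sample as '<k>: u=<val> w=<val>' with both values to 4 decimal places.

0: u=-24.0252 w=21.1581

k=0: b·v=0.393×(-3.234)=-1.2710; √(2b)=0.8866; u=(-1.2710+(-20.029))/0.8866=-24.0252, w=(-1.2710−(-20.029))/0.8866=21.1581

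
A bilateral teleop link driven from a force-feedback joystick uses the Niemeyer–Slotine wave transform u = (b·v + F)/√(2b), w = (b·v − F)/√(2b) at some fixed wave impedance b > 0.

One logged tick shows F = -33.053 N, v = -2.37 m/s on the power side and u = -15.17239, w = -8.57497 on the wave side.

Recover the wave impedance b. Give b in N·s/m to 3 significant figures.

b = 50.2 N·s/m

u + w = -23.74736;  u + w = √(2b)·v, so √(2b) = -23.74736/(-2.37) = 10.01998.
b = (√(2b))²/2 = 100.40006/2 = 50.20003.
(Check via u − w = 2F/√(2b): u − w = -6.59742, 2F/√(2b) = -6.59742.)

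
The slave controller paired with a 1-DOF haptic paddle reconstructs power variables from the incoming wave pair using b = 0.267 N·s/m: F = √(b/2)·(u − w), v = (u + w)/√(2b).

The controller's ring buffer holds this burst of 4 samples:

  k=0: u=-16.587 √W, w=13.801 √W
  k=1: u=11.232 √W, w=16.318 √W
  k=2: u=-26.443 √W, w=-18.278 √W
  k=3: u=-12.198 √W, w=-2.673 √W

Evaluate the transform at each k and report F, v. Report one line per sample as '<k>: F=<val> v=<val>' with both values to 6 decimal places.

0: F=-11.103062 v=-3.812506
1: F=-1.858305 v=37.700835
2: F=-2.983299 v=-61.198514
3: F=-3.480211 v=-20.350240

k=0: u−w=-30.388000, u+w=-2.786000; √(b/2)=0.365377, √(2b)=0.730753; F=0.365377×(-30.388)=-11.103062, v=-2.786000/0.730753=-3.812506
k=1: u−w=-5.086000, u+w=27.550000; √(b/2)=0.365377, √(2b)=0.730753; F=0.365377×(-5.086)=-1.858305, v=27.550000/0.730753=37.700835
k=2: u−w=-8.165000, u+w=-44.721000; √(b/2)=0.365377, √(2b)=0.730753; F=0.365377×(-8.165)=-2.983299, v=-44.721000/0.730753=-61.198514
k=3: u−w=-9.525000, u+w=-14.871000; √(b/2)=0.365377, √(2b)=0.730753; F=0.365377×(-9.525)=-3.480211, v=-14.871000/0.730753=-20.350240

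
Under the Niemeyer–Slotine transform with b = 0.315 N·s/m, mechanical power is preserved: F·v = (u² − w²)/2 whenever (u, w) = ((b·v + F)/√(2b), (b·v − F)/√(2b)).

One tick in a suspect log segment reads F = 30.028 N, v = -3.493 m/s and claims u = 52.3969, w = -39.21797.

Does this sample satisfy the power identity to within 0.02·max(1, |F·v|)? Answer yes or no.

F·v = 30.028×(-3.493) = -104.88780 W.
(u² − w²)/2 = (2745.43513 − 1538.04917)/2 = 603.69298 W.
|Δ| = 708.58078;  2% of max(1, |F·v|) = 2.09776.

no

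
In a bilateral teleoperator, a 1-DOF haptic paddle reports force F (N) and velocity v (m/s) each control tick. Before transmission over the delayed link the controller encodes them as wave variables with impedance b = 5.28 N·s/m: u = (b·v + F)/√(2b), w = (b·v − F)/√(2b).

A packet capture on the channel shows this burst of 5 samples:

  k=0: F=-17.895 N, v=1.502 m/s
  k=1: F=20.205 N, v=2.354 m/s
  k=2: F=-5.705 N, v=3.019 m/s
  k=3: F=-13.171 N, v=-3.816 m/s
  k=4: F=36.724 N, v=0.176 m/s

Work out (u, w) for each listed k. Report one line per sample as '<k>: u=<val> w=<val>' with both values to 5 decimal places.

0: u=-3.06634 w=7.94727
1: u=10.04246 w=-2.39286
2: u=3.14970 w=6.66089
3: u=-10.25336 w=-2.14717
4: u=11.58700 w=-11.01506

k=0: b·v=5.28×1.502=7.93056; √(2b)=3.24962; u=(7.93056+(-17.895))/3.24962=-3.06634, w=(7.93056−(-17.895))/3.24962=7.94727
k=1: b·v=5.28×2.354=12.42912; √(2b)=3.24962; u=(12.42912+20.205)/3.24962=10.04246, w=(12.42912−20.205)/3.24962=-2.39286
k=2: b·v=5.28×3.019=15.94032; √(2b)=3.24962; u=(15.94032+(-5.705))/3.24962=3.14970, w=(15.94032−(-5.705))/3.24962=6.66089
k=3: b·v=5.28×(-3.816)=-20.14848; √(2b)=3.24962; u=(-20.14848+(-13.171))/3.24962=-10.25336, w=(-20.14848−(-13.171))/3.24962=-2.14717
k=4: b·v=5.28×0.176=0.92928; √(2b)=3.24962; u=(0.92928+36.724)/3.24962=11.58700, w=(0.92928−36.724)/3.24962=-11.01506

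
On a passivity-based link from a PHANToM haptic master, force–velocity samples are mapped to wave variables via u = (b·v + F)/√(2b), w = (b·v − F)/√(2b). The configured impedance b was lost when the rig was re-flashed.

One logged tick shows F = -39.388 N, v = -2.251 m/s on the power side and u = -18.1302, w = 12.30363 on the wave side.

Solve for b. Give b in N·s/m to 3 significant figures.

b = 3.35 N·s/m

u + w = -5.82657;  u + w = √(2b)·v, so √(2b) = -5.82657/(-2.251) = 2.58844.
b = (√(2b))²/2 = 6.70000/2 = 3.35000.
(Check via u − w = 2F/√(2b): u − w = -30.43383, 2F/√(2b) = -30.43382.)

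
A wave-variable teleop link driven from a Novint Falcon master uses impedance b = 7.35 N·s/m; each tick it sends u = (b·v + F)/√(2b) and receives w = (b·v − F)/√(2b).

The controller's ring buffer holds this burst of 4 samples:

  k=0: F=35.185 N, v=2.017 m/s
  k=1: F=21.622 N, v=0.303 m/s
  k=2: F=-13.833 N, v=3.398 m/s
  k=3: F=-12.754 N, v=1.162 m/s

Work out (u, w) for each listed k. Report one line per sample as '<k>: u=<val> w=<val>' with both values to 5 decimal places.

k=0: b·v=7.35×2.017=14.82495; √(2b)=3.83406; u=(14.82495+35.185)/3.83406=13.04361, w=(14.82495−35.185)/3.83406=-5.31031
k=1: b·v=7.35×0.303=2.22705; √(2b)=3.83406; u=(2.22705+21.622)/3.83406=6.22032, w=(2.22705−21.622)/3.83406=-5.05860
k=2: b·v=7.35×3.398=24.97530; √(2b)=3.83406; u=(24.97530+(-13.833))/3.83406=2.90614, w=(24.97530−(-13.833))/3.83406=10.12199
k=3: b·v=7.35×1.162=8.54070; √(2b)=3.83406; u=(8.54070+(-12.754))/3.83406=-1.09891, w=(8.54070−(-12.754))/3.83406=5.55409

0: u=13.04361 w=-5.31031
1: u=6.22032 w=-5.05860
2: u=2.90614 w=10.12199
3: u=-1.09891 w=5.55409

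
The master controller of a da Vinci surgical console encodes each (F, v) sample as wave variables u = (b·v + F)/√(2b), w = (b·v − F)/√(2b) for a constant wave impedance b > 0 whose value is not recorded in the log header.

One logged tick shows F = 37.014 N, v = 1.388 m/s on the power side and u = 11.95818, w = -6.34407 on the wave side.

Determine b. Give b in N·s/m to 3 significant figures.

u + w = 5.61411;  u + w = √(2b)·v, so √(2b) = 5.61411/1.388 = 4.04475.
b = (√(2b))²/2 = 16.35999/2 = 8.17999.
(Check via u − w = 2F/√(2b): u − w = 18.30225, 2F/√(2b) = 18.30225.)

b = 8.18 N·s/m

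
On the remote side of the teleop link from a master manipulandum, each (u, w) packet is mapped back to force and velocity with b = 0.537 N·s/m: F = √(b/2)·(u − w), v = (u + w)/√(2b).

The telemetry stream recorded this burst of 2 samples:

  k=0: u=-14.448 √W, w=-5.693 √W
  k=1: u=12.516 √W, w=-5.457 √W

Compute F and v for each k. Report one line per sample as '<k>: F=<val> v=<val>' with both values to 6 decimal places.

k=0: u−w=-8.755000, u+w=-20.141000; √(b/2)=0.518170, √(2b)=1.036340; F=0.518170×(-8.755)=-4.536577, v=-20.141000/1.036340=-19.434747
k=1: u−w=17.973000, u+w=7.059000; √(b/2)=0.518170, √(2b)=1.036340; F=0.518170×17.973=9.313067, v=7.059000/1.036340=6.811473

0: F=-4.536577 v=-19.434747
1: F=9.313067 v=6.811473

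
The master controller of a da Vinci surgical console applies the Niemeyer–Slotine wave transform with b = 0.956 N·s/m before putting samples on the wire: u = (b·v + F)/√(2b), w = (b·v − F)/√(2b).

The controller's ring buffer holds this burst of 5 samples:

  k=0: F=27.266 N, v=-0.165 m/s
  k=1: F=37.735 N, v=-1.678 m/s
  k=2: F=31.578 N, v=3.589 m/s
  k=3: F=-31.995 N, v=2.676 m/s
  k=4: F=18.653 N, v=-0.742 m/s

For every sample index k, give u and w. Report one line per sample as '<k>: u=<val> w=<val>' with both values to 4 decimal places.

k=0: b·v=0.956×(-0.165)=-0.1577; √(2b)=1.3828; u=(-0.1577+27.266)/1.3828=19.6046, w=(-0.1577−27.266)/1.3828=-19.8327
k=1: b·v=0.956×(-1.678)=-1.6042; √(2b)=1.3828; u=(-1.6042+37.735)/1.3828=26.1297, w=(-1.6042−37.735)/1.3828=-28.4499
k=2: b·v=0.956×3.589=3.4311; √(2b)=1.3828; u=(3.4311+31.578)/1.3828=25.3184, w=(3.4311−31.578)/1.3828=-20.3557
k=3: b·v=0.956×2.676=2.5583; √(2b)=1.3828; u=(2.5583+(-31.995))/1.3828=-21.2885, w=(2.5583−(-31.995))/1.3828=24.9888
k=4: b·v=0.956×(-0.742)=-0.7094; √(2b)=1.3828; u=(-0.7094+18.653)/1.3828=12.9768, w=(-0.7094−18.653)/1.3828=-14.0028

0: u=19.6046 w=-19.8327
1: u=26.1297 w=-28.4499
2: u=25.3184 w=-20.3557
3: u=-21.2885 w=24.9888
4: u=12.9768 w=-14.0028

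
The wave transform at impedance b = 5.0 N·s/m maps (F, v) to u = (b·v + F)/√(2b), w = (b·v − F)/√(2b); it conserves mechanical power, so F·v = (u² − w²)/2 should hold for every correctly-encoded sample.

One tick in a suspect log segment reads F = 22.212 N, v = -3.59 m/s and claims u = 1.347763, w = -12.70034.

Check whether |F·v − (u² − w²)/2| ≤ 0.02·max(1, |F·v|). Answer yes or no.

F·v = 22.212×(-3.59) = -79.741080 W.
(u² − w²)/2 = (1.816465 − 161.298636)/2 = -79.741086 W.
|Δ| = 0.000006;  2% of max(1, |F·v|) = 1.594822.

yes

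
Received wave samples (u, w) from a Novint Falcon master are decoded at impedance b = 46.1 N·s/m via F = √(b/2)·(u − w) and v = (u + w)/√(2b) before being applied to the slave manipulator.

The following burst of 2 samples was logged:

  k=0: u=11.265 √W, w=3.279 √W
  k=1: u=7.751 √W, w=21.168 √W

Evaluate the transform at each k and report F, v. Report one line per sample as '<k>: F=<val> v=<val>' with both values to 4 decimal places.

0: F=38.3411 v=1.5147
1: F=-64.4156 v=3.0117

k=0: u−w=7.9860, u+w=14.5440; √(b/2)=4.8010, √(2b)=9.6021; F=4.8010×7.986=38.3411, v=14.5440/9.6021=1.5147
k=1: u−w=-13.4170, u+w=28.9190; √(b/2)=4.8010, √(2b)=9.6021; F=4.8010×(-13.417)=-64.4156, v=28.9190/9.6021=3.0117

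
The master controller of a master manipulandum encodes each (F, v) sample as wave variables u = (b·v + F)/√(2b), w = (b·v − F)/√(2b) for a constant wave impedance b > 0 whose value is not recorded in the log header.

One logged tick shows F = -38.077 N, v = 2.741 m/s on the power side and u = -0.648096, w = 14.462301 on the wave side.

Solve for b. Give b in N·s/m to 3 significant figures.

b = 12.7 N·s/m

u + w = 13.814205;  u + w = √(2b)·v, so √(2b) = 13.814205/2.741 = 5.039841.
b = (√(2b))²/2 = 25.400000/2 = 12.700000.
(Check via u − w = 2F/√(2b): u − w = -15.110397, 2F/√(2b) = -15.110396.)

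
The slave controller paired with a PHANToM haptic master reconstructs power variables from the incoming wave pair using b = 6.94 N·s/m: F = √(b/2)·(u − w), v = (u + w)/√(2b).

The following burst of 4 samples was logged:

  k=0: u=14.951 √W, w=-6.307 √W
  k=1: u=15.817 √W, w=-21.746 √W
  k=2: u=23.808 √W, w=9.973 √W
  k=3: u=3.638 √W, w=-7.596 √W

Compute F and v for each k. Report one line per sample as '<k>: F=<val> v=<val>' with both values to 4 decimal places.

k=0: u−w=21.2580, u+w=8.6440; √(b/2)=1.8628, √(2b)=3.7256; F=1.8628×21.258=39.5993, v=8.6440/3.7256=2.3202
k=1: u−w=37.5630, u+w=-5.9290; √(b/2)=1.8628, √(2b)=3.7256; F=1.8628×37.563=69.9721, v=-5.9290/3.7256=-1.5914
k=2: u−w=13.8350, u+w=33.7810; √(b/2)=1.8628, √(2b)=3.7256; F=1.8628×13.835=25.7717, v=33.7810/3.7256=9.0673
k=3: u−w=11.2340, u+w=-3.9580; √(b/2)=1.8628, √(2b)=3.7256; F=1.8628×11.234=20.9266, v=-3.9580/3.7256=-1.0624

0: F=39.5993 v=2.3202
1: F=69.9721 v=-1.5914
2: F=25.7717 v=9.0673
3: F=20.9266 v=-1.0624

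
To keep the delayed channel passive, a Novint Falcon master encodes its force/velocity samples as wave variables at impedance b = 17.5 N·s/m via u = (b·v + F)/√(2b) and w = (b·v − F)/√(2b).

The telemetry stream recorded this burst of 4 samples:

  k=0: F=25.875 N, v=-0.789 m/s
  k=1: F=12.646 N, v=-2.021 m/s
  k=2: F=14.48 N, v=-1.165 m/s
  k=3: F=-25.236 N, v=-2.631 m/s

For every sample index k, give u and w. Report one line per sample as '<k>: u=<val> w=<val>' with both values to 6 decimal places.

0: u=2.039780 w=-6.707567
1: u=-3.840634 w=-8.115763
2: u=-0.998550 w=-5.893683
3: u=-12.048266 w=-3.516940

k=0: b·v=17.5×(-0.789)=-13.807500; √(2b)=5.916080; u=(-13.807500+25.875)/5.916080=2.039780, w=(-13.807500−25.875)/5.916080=-6.707567
k=1: b·v=17.5×(-2.021)=-35.367500; √(2b)=5.916080; u=(-35.367500+12.646)/5.916080=-3.840634, w=(-35.367500−12.646)/5.916080=-8.115763
k=2: b·v=17.5×(-1.165)=-20.387500; √(2b)=5.916080; u=(-20.387500+14.48)/5.916080=-0.998550, w=(-20.387500−14.48)/5.916080=-5.893683
k=3: b·v=17.5×(-2.631)=-46.042500; √(2b)=5.916080; u=(-46.042500+(-25.236))/5.916080=-12.048266, w=(-46.042500−(-25.236))/5.916080=-3.516940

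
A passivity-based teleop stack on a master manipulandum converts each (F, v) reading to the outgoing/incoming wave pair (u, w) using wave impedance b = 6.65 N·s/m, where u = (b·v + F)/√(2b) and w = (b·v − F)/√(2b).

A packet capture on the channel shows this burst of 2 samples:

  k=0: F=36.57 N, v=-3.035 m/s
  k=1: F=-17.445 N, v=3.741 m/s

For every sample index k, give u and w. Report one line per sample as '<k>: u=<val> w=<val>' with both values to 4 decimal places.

k=0: b·v=6.65×(-3.035)=-20.1828; √(2b)=3.6469; u=(-20.1828+36.57)/3.6469=4.4935, w=(-20.1828−36.57)/3.6469=-15.5618
k=1: b·v=6.65×3.741=24.8777; √(2b)=3.6469; u=(24.8777+(-17.445))/3.6469=2.0381, w=(24.8777−(-17.445))/3.6469=11.6051

0: u=4.4935 w=-15.5618
1: u=2.0381 w=11.6051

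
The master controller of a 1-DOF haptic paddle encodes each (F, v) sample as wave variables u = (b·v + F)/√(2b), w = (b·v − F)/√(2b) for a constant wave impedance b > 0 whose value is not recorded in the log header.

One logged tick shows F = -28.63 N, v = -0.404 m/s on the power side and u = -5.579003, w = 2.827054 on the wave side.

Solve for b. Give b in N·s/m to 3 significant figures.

b = 23.2 N·s/m

u + w = -2.751949;  u + w = √(2b)·v, so √(2b) = -2.751949/(-0.404) = 6.811755.
b = (√(2b))²/2 = 46.400006/2 = 23.200003.
(Check via u − w = 2F/√(2b): u − w = -8.406057, 2F/√(2b) = -8.406057.)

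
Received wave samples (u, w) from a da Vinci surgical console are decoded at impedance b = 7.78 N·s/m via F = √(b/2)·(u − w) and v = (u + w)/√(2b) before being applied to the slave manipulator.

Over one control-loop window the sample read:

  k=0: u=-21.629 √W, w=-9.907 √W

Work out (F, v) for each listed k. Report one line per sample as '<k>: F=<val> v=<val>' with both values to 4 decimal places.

k=0: u−w=-11.7220, u+w=-31.5360; √(b/2)=1.9723, √(2b)=3.9446; F=1.9723×(-11.722)=-23.1194, v=-31.5360/3.9446=-7.9947

0: F=-23.1194 v=-7.9947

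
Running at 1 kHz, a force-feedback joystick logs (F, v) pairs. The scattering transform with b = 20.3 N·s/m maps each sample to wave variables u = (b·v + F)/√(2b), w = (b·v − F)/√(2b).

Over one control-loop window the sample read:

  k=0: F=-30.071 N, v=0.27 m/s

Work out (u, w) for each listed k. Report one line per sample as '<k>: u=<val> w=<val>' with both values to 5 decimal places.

k=0: b·v=20.3×0.27=5.48100; √(2b)=6.37181; u=(5.48100+(-30.071))/6.37181=-3.85918, w=(5.48100−(-30.071))/6.37181=5.57957

0: u=-3.85918 w=5.57957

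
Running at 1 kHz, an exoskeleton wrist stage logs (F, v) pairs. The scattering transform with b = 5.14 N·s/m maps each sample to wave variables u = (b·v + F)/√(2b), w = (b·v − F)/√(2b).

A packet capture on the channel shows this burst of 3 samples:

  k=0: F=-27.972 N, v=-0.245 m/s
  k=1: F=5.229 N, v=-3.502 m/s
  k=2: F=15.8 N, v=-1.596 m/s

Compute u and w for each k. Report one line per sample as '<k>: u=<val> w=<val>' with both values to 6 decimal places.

0: u=-9.116992 w=8.331462
1: u=-3.983253 w=-7.245013
2: u=2.369302 w=-7.486467

k=0: b·v=5.14×(-0.245)=-1.259300; √(2b)=3.206244; u=(-1.259300+(-27.972))/3.206244=-9.116992, w=(-1.259300−(-27.972))/3.206244=8.331462
k=1: b·v=5.14×(-3.502)=-18.000280; √(2b)=3.206244; u=(-18.000280+5.229)/3.206244=-3.983253, w=(-18.000280−5.229)/3.206244=-7.245013
k=2: b·v=5.14×(-1.596)=-8.203440; √(2b)=3.206244; u=(-8.203440+15.8)/3.206244=2.369302, w=(-8.203440−15.8)/3.206244=-7.486467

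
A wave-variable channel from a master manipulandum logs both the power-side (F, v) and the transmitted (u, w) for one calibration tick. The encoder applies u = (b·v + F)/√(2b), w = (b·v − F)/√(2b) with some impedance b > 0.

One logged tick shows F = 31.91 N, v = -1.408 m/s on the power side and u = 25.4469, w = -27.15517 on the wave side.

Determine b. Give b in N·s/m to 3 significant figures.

u + w = -1.7083;  u + w = √(2b)·v, so √(2b) = -1.7083/(-1.408) = 1.2133.
b = (√(2b))²/2 = 1.4720/2 = 0.7360.
(Check via u − w = 2F/√(2b): u − w = 52.6021, 2F/√(2b) = 52.6021.)

b = 0.736 N·s/m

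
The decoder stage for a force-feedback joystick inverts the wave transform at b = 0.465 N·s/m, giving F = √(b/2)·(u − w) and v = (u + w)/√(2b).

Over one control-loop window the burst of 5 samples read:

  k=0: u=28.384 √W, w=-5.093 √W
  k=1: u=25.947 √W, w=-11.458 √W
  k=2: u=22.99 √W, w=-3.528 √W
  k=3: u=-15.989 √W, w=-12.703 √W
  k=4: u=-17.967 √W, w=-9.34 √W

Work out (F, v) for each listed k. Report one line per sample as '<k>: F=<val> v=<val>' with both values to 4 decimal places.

k=0: u−w=33.4770, u+w=23.2910; √(b/2)=0.4822, √(2b)=0.9644; F=0.4822×33.477=16.1420, v=23.2910/0.9644=24.1516
k=1: u−w=37.4050, u+w=14.4890; √(b/2)=0.4822, √(2b)=0.9644; F=0.4822×37.405=18.0360, v=14.4890/0.9644=15.0244
k=2: u−w=26.5180, u+w=19.4620; √(b/2)=0.4822, √(2b)=0.9644; F=0.4822×26.518=12.7865, v=19.4620/0.9644=20.1812
k=3: u−w=-3.2860, u+w=-28.6920; √(b/2)=0.4822, √(2b)=0.9644; F=0.4822×(-3.286)=-1.5845, v=-28.6920/0.9644=-29.7522
k=4: u−w=-8.6270, u+w=-27.3070; √(b/2)=0.4822, √(2b)=0.9644; F=0.4822×(-8.627)=-4.1598, v=-27.3070/0.9644=-28.3160

0: F=16.1420 v=24.1516
1: F=18.0360 v=15.0244
2: F=12.7865 v=20.1812
3: F=-1.5845 v=-29.7522
4: F=-4.1598 v=-28.3160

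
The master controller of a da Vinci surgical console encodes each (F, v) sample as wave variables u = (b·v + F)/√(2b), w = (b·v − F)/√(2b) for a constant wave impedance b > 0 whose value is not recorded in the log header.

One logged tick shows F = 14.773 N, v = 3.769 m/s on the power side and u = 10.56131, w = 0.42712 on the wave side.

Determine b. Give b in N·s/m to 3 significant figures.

b = 4.25 N·s/m

u + w = 10.98843;  u + w = √(2b)·v, so √(2b) = 10.98843/3.769 = 2.91548.
b = (√(2b))²/2 = 8.50000/2 = 4.25000.
(Check via u − w = 2F/√(2b): u − w = 10.13419, 2F/√(2b) = 10.13419.)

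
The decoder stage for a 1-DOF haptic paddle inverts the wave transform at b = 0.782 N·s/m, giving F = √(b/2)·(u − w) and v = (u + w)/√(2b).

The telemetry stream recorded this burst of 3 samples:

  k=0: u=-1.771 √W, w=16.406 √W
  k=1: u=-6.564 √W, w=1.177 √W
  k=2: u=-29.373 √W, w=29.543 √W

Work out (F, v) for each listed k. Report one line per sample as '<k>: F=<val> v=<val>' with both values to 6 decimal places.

k=0: u−w=-18.177000, u+w=14.635000; √(b/2)=0.625300, √(2b)=1.250600; F=0.625300×(-18.177)=-11.366077, v=14.635000/1.250600=11.702384
k=1: u−w=-7.741000, u+w=-5.387000; √(b/2)=0.625300, √(2b)=1.250600; F=0.625300×(-7.741)=-4.840447, v=-5.387000/1.250600=-4.307533
k=2: u−w=-58.916000, u+w=0.170000; √(b/2)=0.625300, √(2b)=1.250600; F=0.625300×(-58.916)=-36.840171, v=0.170000/1.250600=0.135935

0: F=-11.366077 v=11.702384
1: F=-4.840447 v=-4.307533
2: F=-36.840171 v=0.135935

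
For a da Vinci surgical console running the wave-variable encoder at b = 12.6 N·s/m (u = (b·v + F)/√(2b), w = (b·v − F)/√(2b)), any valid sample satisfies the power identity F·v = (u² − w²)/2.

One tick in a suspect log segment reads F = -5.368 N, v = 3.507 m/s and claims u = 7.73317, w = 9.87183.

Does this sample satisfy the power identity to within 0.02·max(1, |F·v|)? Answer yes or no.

yes

F·v = (-5.368)×3.507 = -18.8256 W.
(u² − w²)/2 = (59.8019 − 97.4530)/2 = -18.8256 W.
|Δ| = 0.0000;  2% of max(1, |F·v|) = 0.3765.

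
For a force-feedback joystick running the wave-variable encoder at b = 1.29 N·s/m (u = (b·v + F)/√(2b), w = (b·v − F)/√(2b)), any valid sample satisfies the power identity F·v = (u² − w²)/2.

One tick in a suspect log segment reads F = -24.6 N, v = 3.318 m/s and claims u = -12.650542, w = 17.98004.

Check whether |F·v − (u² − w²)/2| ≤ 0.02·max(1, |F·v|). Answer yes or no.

yes

F·v = (-24.6)×3.318 = -81.622800 W.
(u² − w²)/2 = (160.036213 − 323.281838)/2 = -81.622813 W.
|Δ| = 0.000013;  2% of max(1, |F·v|) = 1.632456.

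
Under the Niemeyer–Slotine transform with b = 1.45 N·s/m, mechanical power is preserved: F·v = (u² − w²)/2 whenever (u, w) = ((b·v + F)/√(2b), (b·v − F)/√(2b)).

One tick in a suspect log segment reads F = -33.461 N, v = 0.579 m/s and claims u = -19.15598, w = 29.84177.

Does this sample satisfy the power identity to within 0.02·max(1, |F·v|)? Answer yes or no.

no

F·v = (-33.461)×0.579 = -19.3739 W.
(u² − w²)/2 = (366.9516 − 890.5312)/2 = -261.7898 W.
|Δ| = 242.4159;  2% of max(1, |F·v|) = 0.3875.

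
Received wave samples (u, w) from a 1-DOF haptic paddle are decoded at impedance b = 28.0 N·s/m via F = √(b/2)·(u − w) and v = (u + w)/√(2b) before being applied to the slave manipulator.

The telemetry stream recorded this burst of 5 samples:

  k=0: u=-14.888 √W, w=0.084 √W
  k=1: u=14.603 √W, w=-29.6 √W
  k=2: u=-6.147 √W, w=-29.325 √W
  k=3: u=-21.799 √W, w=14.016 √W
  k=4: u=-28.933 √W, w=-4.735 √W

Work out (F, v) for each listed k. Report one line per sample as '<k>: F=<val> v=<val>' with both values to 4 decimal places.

k=0: u−w=-14.9720, u+w=-14.8040; √(b/2)=3.7417, √(2b)=7.4833; F=3.7417×(-14.972)=-56.0201, v=-14.8040/7.4833=-1.9783
k=1: u−w=44.2030, u+w=-14.9970; √(b/2)=3.7417, √(2b)=7.4833; F=3.7417×44.203=165.3925, v=-14.9970/7.4833=-2.0041
k=2: u−w=23.1780, u+w=-35.4720; √(b/2)=3.7417, √(2b)=7.4833; F=3.7417×23.178=86.7241, v=-35.4720/7.4833=-4.7401
k=3: u−w=-35.8150, u+w=-7.7830; √(b/2)=3.7417, √(2b)=7.4833; F=3.7417×(-35.815)=-134.0075, v=-7.7830/7.4833=-1.0400
k=4: u−w=-24.1980, u+w=-33.6680; √(b/2)=3.7417, √(2b)=7.4833; F=3.7417×(-24.198)=-90.5406, v=-33.6680/7.4833=-4.4991

0: F=-56.0201 v=-1.9783
1: F=165.3925 v=-2.0041
2: F=86.7241 v=-4.7401
3: F=-134.0075 v=-1.0400
4: F=-90.5406 v=-4.4991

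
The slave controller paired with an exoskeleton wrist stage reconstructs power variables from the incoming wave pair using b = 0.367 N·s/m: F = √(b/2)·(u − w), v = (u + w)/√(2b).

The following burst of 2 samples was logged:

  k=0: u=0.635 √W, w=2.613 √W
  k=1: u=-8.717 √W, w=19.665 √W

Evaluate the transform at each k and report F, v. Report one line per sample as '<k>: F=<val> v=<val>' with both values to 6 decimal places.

0: F=-0.847314 v=3.791124
1: F=-12.157969 v=12.778702

k=0: u−w=-1.978000, u+w=3.248000; √(b/2)=0.428369, √(2b)=0.856738; F=0.428369×(-1.978)=-0.847314, v=3.248000/0.856738=3.791124
k=1: u−w=-28.382000, u+w=10.948000; √(b/2)=0.428369, √(2b)=0.856738; F=0.428369×(-28.382)=-12.157969, v=10.948000/0.856738=12.778702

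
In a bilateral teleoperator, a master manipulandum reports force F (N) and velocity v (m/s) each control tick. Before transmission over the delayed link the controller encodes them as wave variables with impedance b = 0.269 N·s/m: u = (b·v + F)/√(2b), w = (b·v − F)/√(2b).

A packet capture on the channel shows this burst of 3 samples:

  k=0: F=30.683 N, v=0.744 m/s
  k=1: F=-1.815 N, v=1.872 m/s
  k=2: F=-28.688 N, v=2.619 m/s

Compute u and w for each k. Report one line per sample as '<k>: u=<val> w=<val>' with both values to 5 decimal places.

k=0: b·v=0.269×0.744=0.20014; √(2b)=0.73348; u=(0.20014+30.683)/0.73348=42.10467, w=(0.20014−30.683)/0.73348=-41.55896
k=1: b·v=0.269×1.872=0.50357; √(2b)=0.73348; u=(0.50357+(-1.815))/0.73348=-1.78795, w=(0.50357−(-1.815))/0.73348=3.16103
k=2: b·v=0.269×2.619=0.70451; √(2b)=0.73348; u=(0.70451+(-28.688))/0.73348=-38.15142, w=(0.70451−(-28.688))/0.73348=40.07242

0: u=42.10467 w=-41.55896
1: u=-1.78795 w=3.16103
2: u=-38.15142 w=40.07242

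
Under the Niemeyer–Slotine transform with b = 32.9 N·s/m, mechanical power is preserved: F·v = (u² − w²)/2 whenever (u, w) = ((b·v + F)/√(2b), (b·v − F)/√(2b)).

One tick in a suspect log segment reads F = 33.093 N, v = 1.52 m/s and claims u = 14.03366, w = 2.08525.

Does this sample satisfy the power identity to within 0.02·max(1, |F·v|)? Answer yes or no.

F·v = 33.093×1.52 = 50.30136 W.
(u² − w²)/2 = (196.94361 − 4.34827)/2 = 96.29767 W.
|Δ| = 45.99631;  2% of max(1, |F·v|) = 1.00603.

no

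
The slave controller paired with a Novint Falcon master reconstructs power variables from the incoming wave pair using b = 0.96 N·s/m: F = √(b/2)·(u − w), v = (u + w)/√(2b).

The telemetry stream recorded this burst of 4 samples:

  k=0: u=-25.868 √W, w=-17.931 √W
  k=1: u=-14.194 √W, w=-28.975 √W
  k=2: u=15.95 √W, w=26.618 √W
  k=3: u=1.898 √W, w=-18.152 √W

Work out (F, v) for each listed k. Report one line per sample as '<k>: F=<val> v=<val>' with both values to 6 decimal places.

k=0: u−w=-7.937000, u+w=-43.799000; √(b/2)=0.692820, √(2b)=1.385641; F=0.692820×(-7.937)=-5.498915, v=-43.799000/1.385641=-31.609206
k=1: u−w=14.781000, u+w=-43.169000; √(b/2)=0.692820, √(2b)=1.385641; F=0.692820×14.781=10.240577, v=-43.169000/1.385641=-31.154542
k=2: u−w=-10.668000, u+w=42.568000; √(b/2)=0.692820, √(2b)=1.385641; F=0.692820×(-10.668)=-7.391007, v=42.568000/1.385641=30.720808
k=3: u−w=20.050000, u+w=-16.254000; √(b/2)=0.692820, √(2b)=1.385641; F=0.692820×20.05=13.891047, v=-16.254000/1.385641=-11.730314

0: F=-5.498915 v=-31.609206
1: F=10.240577 v=-31.154542
2: F=-7.391007 v=30.720808
3: F=13.891047 v=-11.730314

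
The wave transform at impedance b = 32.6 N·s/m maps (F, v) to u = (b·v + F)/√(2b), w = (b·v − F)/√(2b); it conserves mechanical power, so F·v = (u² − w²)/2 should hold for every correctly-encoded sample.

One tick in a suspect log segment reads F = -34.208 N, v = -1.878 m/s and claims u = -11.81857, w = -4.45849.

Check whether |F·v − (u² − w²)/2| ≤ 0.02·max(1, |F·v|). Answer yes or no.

F·v = (-34.208)×(-1.878) = 64.2426 W.
(u² − w²)/2 = (139.6786 − 19.8781)/2 = 59.9002 W.
|Δ| = 4.3424;  2% of max(1, |F·v|) = 1.2849.

no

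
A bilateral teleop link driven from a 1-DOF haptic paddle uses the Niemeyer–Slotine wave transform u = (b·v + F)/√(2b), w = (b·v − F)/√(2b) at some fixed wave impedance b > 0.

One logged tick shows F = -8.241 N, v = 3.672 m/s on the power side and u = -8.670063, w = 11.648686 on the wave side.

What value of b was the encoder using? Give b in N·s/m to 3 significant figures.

b = 0.329 N·s/m

u + w = 2.978623;  u + w = √(2b)·v, so √(2b) = 2.978623/3.672 = 0.811172.
b = (√(2b))²/2 = 0.658000/2 = 0.329000.
(Check via u − w = 2F/√(2b): u − w = -20.318749, 2F/√(2b) = -20.318753.)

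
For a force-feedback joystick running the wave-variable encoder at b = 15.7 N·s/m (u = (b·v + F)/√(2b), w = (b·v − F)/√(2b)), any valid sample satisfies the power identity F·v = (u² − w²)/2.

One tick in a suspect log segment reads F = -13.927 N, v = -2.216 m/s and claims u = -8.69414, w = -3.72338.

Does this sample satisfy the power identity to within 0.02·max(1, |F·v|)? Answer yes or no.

yes

F·v = (-13.927)×(-2.216) = 30.8622 W.
(u² − w²)/2 = (75.5881 − 13.8636)/2 = 30.8623 W.
|Δ| = 0.0000;  2% of max(1, |F·v|) = 0.6172.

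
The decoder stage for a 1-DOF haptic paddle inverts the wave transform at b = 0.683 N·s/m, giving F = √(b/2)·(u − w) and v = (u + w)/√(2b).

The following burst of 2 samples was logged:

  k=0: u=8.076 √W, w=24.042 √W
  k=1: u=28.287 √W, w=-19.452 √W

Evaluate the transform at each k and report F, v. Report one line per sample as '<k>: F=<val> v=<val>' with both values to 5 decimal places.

k=0: u−w=-15.96600, u+w=32.11800; √(b/2)=0.58438, √(2b)=1.16876; F=0.58438×(-15.966)=-9.33021, v=32.11800/1.16876=27.48041
k=1: u−w=47.73900, u+w=8.83500; √(b/2)=0.58438, √(2b)=1.16876; F=0.58438×47.739=27.89772, v=8.83500/1.16876=7.55929

0: F=-9.33021 v=27.48041
1: F=27.89772 v=7.55929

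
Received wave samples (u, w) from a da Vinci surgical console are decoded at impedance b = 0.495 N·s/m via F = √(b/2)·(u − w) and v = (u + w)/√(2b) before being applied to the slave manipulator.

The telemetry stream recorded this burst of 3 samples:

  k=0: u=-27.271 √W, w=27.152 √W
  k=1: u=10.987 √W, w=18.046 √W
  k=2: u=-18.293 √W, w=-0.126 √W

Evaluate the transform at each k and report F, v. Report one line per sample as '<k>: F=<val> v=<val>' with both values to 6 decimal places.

k=0: u−w=-54.423000, u+w=-0.119000; √(b/2)=0.497494, √(2b)=0.994987; F=0.497494×(-54.423)=-27.075101, v=-0.119000/0.994987=-0.119600
k=1: u−w=-7.059000, u+w=29.033000; √(b/2)=0.497494, √(2b)=0.994987; F=0.497494×(-7.059)=-3.511808, v=29.033000/0.994987=29.179263
k=2: u−w=-18.167000, u+w=-18.419000; √(b/2)=0.497494, √(2b)=0.994987; F=0.497494×(-18.167)=-9.037968, v=-18.419000/0.994987=-18.511792

0: F=-27.075101 v=-0.119600
1: F=-3.511808 v=29.179263
2: F=-9.037968 v=-18.511792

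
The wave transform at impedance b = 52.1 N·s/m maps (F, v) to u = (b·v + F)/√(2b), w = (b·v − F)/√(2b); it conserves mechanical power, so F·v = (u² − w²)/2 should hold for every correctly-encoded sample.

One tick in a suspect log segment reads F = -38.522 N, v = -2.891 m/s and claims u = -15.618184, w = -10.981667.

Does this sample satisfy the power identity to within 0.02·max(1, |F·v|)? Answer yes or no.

no

F·v = (-38.522)×(-2.891) = 111.367102 W.
(u² − w²)/2 = (243.927671 − 120.597010)/2 = 61.665331 W.
|Δ| = 49.701771;  2% of max(1, |F·v|) = 2.227342.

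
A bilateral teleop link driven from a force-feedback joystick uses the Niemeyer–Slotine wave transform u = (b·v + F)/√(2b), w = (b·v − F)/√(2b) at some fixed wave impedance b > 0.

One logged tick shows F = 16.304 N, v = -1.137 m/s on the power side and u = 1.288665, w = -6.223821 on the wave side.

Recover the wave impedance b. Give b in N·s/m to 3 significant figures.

b = 9.42 N·s/m

u + w = -4.935156;  u + w = √(2b)·v, so √(2b) = -4.935156/(-1.137) = 4.340507.
b = (√(2b))²/2 = 18.839998/2 = 9.419999.
(Check via u − w = 2F/√(2b): u − w = 7.512486, 2F/√(2b) = 7.512487.)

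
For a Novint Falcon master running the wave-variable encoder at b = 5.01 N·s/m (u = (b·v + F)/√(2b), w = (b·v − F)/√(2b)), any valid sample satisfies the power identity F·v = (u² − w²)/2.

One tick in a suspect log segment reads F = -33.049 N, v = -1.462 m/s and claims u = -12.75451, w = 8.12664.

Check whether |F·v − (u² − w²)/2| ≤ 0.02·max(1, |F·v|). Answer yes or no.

yes

F·v = (-33.049)×(-1.462) = 48.3176 W.
(u² − w²)/2 = (162.6775 − 66.0423)/2 = 48.3176 W.
|Δ| = 0.0000;  2% of max(1, |F·v|) = 0.9664.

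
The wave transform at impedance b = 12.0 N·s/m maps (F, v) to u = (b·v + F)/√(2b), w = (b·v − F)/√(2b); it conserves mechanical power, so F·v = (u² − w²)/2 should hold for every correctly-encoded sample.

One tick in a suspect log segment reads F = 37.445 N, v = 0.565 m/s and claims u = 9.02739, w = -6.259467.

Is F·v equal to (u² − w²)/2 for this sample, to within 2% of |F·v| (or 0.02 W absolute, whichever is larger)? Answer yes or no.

F·v = 37.445×0.565 = 21.156425 W.
(u² − w²)/2 = (81.493770 − 39.180927)/2 = 21.156422 W.
|Δ| = 0.000003;  2% of max(1, |F·v|) = 0.423128.

yes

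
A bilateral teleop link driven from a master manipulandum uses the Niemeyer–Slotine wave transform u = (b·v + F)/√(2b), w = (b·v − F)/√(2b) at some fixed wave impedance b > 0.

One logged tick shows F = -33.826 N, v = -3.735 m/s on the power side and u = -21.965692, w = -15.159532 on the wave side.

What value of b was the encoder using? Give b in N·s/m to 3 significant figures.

b = 49.4 N·s/m

u + w = -37.125224;  u + w = √(2b)·v, so √(2b) = -37.125224/(-3.735) = 9.939819.
b = (√(2b))²/2 = 98.800002/2 = 49.400001.
(Check via u − w = 2F/√(2b): u − w = -6.806160, 2F/√(2b) = -6.806160.)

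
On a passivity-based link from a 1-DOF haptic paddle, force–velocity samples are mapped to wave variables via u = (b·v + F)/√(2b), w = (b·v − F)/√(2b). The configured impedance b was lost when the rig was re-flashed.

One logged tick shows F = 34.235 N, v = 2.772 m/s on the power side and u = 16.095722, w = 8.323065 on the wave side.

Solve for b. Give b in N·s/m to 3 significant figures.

b = 38.8 N·s/m

u + w = 24.418787;  u + w = √(2b)·v, so √(2b) = 24.418787/2.772 = 8.809086.
b = (√(2b))²/2 = 77.600000/2 = 38.800000.
(Check via u − w = 2F/√(2b): u − w = 7.772657, 2F/√(2b) = 7.772656.)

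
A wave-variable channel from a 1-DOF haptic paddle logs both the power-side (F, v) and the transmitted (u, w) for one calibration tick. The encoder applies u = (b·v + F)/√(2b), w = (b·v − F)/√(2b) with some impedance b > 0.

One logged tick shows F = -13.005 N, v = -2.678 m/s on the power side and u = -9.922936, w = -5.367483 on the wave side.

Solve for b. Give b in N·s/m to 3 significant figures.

b = 16.3 N·s/m

u + w = -15.290419;  u + w = √(2b)·v, so √(2b) = -15.290419/(-2.678) = 5.709641.
b = (√(2b))²/2 = 32.600002/2 = 16.300001.
(Check via u − w = 2F/√(2b): u − w = -4.555453, 2F/√(2b) = -4.555453.)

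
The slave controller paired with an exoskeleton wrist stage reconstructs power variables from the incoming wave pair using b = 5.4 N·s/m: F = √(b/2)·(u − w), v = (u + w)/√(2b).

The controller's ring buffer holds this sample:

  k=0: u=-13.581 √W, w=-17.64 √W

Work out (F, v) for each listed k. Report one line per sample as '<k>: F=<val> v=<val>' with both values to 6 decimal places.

k=0: u−w=4.059000, u+w=-31.221000; √(b/2)=1.643168, √(2b)=3.286335; F=1.643168×4.059=6.669618, v=-31.221000/3.286335=-9.500248

0: F=6.669618 v=-9.500248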